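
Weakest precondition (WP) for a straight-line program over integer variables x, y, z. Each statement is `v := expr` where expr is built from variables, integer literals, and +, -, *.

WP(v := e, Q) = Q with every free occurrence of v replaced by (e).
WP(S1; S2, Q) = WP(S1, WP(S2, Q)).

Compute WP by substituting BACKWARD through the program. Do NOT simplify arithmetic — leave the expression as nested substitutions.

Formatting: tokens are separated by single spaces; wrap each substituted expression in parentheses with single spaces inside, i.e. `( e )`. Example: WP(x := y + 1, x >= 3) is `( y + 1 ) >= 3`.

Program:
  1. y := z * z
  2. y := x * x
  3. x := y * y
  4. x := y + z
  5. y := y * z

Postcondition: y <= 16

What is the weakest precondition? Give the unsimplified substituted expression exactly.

Answer: ( ( x * x ) * z ) <= 16

Derivation:
post: y <= 16
stmt 5: y := y * z  -- replace 1 occurrence(s) of y with (y * z)
  => ( y * z ) <= 16
stmt 4: x := y + z  -- replace 0 occurrence(s) of x with (y + z)
  => ( y * z ) <= 16
stmt 3: x := y * y  -- replace 0 occurrence(s) of x with (y * y)
  => ( y * z ) <= 16
stmt 2: y := x * x  -- replace 1 occurrence(s) of y with (x * x)
  => ( ( x * x ) * z ) <= 16
stmt 1: y := z * z  -- replace 0 occurrence(s) of y with (z * z)
  => ( ( x * x ) * z ) <= 16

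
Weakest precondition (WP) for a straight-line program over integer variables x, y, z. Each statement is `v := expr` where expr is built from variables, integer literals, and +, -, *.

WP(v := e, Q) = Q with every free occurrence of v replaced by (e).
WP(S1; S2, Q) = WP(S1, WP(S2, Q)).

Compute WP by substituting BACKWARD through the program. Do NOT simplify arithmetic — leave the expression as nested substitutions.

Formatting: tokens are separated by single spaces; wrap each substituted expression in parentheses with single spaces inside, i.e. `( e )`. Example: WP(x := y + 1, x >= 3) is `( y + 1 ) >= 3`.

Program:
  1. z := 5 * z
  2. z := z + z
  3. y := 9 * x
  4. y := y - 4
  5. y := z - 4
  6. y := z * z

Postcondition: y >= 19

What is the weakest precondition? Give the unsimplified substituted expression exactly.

post: y >= 19
stmt 6: y := z * z  -- replace 1 occurrence(s) of y with (z * z)
  => ( z * z ) >= 19
stmt 5: y := z - 4  -- replace 0 occurrence(s) of y with (z - 4)
  => ( z * z ) >= 19
stmt 4: y := y - 4  -- replace 0 occurrence(s) of y with (y - 4)
  => ( z * z ) >= 19
stmt 3: y := 9 * x  -- replace 0 occurrence(s) of y with (9 * x)
  => ( z * z ) >= 19
stmt 2: z := z + z  -- replace 2 occurrence(s) of z with (z + z)
  => ( ( z + z ) * ( z + z ) ) >= 19
stmt 1: z := 5 * z  -- replace 4 occurrence(s) of z with (5 * z)
  => ( ( ( 5 * z ) + ( 5 * z ) ) * ( ( 5 * z ) + ( 5 * z ) ) ) >= 19

Answer: ( ( ( 5 * z ) + ( 5 * z ) ) * ( ( 5 * z ) + ( 5 * z ) ) ) >= 19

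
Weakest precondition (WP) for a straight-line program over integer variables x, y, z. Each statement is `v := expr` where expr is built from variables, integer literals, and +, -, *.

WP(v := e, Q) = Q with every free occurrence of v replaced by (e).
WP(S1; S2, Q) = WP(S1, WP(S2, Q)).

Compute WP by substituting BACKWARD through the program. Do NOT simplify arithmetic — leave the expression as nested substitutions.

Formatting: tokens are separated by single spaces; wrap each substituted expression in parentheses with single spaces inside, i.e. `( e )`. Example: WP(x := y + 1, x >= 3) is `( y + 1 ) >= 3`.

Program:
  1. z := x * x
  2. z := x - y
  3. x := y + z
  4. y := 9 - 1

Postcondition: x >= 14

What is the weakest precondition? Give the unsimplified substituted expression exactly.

Answer: ( y + ( x - y ) ) >= 14

Derivation:
post: x >= 14
stmt 4: y := 9 - 1  -- replace 0 occurrence(s) of y with (9 - 1)
  => x >= 14
stmt 3: x := y + z  -- replace 1 occurrence(s) of x with (y + z)
  => ( y + z ) >= 14
stmt 2: z := x - y  -- replace 1 occurrence(s) of z with (x - y)
  => ( y + ( x - y ) ) >= 14
stmt 1: z := x * x  -- replace 0 occurrence(s) of z with (x * x)
  => ( y + ( x - y ) ) >= 14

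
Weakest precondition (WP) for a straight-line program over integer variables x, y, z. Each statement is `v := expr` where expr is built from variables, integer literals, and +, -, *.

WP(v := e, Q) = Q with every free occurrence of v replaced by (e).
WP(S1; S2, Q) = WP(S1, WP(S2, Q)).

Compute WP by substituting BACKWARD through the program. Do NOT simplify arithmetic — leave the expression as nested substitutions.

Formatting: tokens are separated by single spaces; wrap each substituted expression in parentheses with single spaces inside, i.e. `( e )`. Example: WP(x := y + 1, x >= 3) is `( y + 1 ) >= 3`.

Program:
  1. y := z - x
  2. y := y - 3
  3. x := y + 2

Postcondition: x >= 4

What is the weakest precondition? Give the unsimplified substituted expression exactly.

post: x >= 4
stmt 3: x := y + 2  -- replace 1 occurrence(s) of x with (y + 2)
  => ( y + 2 ) >= 4
stmt 2: y := y - 3  -- replace 1 occurrence(s) of y with (y - 3)
  => ( ( y - 3 ) + 2 ) >= 4
stmt 1: y := z - x  -- replace 1 occurrence(s) of y with (z - x)
  => ( ( ( z - x ) - 3 ) + 2 ) >= 4

Answer: ( ( ( z - x ) - 3 ) + 2 ) >= 4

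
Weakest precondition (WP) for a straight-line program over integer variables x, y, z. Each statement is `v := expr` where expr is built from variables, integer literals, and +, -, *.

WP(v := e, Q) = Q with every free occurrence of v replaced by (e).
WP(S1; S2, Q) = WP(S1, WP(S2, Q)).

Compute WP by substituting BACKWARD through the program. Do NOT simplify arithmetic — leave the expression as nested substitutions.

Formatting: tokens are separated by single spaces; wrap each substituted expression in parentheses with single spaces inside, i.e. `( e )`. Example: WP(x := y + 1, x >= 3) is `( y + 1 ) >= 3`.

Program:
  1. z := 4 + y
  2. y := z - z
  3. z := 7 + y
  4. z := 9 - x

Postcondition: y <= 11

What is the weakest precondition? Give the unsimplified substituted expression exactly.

Answer: ( ( 4 + y ) - ( 4 + y ) ) <= 11

Derivation:
post: y <= 11
stmt 4: z := 9 - x  -- replace 0 occurrence(s) of z with (9 - x)
  => y <= 11
stmt 3: z := 7 + y  -- replace 0 occurrence(s) of z with (7 + y)
  => y <= 11
stmt 2: y := z - z  -- replace 1 occurrence(s) of y with (z - z)
  => ( z - z ) <= 11
stmt 1: z := 4 + y  -- replace 2 occurrence(s) of z with (4 + y)
  => ( ( 4 + y ) - ( 4 + y ) ) <= 11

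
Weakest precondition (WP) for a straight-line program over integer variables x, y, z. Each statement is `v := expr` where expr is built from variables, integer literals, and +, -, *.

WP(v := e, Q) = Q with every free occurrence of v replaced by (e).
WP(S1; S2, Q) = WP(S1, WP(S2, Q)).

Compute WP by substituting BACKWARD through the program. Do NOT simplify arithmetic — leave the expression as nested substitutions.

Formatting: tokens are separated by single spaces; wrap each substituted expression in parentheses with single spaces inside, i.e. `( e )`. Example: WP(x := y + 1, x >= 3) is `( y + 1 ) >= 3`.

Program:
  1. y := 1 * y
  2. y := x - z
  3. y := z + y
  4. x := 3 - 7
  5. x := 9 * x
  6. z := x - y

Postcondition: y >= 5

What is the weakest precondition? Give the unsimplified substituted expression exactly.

Answer: ( z + ( x - z ) ) >= 5

Derivation:
post: y >= 5
stmt 6: z := x - y  -- replace 0 occurrence(s) of z with (x - y)
  => y >= 5
stmt 5: x := 9 * x  -- replace 0 occurrence(s) of x with (9 * x)
  => y >= 5
stmt 4: x := 3 - 7  -- replace 0 occurrence(s) of x with (3 - 7)
  => y >= 5
stmt 3: y := z + y  -- replace 1 occurrence(s) of y with (z + y)
  => ( z + y ) >= 5
stmt 2: y := x - z  -- replace 1 occurrence(s) of y with (x - z)
  => ( z + ( x - z ) ) >= 5
stmt 1: y := 1 * y  -- replace 0 occurrence(s) of y with (1 * y)
  => ( z + ( x - z ) ) >= 5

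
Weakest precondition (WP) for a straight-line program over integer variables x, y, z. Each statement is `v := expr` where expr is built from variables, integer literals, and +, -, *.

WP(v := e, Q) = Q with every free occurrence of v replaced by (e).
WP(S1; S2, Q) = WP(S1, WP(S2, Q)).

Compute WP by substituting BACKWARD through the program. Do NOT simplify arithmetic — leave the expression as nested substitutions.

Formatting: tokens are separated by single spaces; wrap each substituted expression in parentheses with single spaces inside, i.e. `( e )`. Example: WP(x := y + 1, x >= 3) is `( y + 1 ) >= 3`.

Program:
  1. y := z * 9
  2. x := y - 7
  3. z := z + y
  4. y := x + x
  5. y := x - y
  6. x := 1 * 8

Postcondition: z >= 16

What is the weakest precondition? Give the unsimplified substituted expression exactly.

post: z >= 16
stmt 6: x := 1 * 8  -- replace 0 occurrence(s) of x with (1 * 8)
  => z >= 16
stmt 5: y := x - y  -- replace 0 occurrence(s) of y with (x - y)
  => z >= 16
stmt 4: y := x + x  -- replace 0 occurrence(s) of y with (x + x)
  => z >= 16
stmt 3: z := z + y  -- replace 1 occurrence(s) of z with (z + y)
  => ( z + y ) >= 16
stmt 2: x := y - 7  -- replace 0 occurrence(s) of x with (y - 7)
  => ( z + y ) >= 16
stmt 1: y := z * 9  -- replace 1 occurrence(s) of y with (z * 9)
  => ( z + ( z * 9 ) ) >= 16

Answer: ( z + ( z * 9 ) ) >= 16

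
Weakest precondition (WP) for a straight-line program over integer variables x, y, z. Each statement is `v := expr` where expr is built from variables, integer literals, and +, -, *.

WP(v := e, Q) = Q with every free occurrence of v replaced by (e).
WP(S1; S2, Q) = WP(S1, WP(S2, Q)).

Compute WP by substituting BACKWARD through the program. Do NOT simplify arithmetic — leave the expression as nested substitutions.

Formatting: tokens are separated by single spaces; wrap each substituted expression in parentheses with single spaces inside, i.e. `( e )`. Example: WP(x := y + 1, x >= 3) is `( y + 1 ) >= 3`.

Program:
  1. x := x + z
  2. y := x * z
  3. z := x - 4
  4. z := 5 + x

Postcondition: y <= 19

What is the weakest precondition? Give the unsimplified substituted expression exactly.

Answer: ( ( x + z ) * z ) <= 19

Derivation:
post: y <= 19
stmt 4: z := 5 + x  -- replace 0 occurrence(s) of z with (5 + x)
  => y <= 19
stmt 3: z := x - 4  -- replace 0 occurrence(s) of z with (x - 4)
  => y <= 19
stmt 2: y := x * z  -- replace 1 occurrence(s) of y with (x * z)
  => ( x * z ) <= 19
stmt 1: x := x + z  -- replace 1 occurrence(s) of x with (x + z)
  => ( ( x + z ) * z ) <= 19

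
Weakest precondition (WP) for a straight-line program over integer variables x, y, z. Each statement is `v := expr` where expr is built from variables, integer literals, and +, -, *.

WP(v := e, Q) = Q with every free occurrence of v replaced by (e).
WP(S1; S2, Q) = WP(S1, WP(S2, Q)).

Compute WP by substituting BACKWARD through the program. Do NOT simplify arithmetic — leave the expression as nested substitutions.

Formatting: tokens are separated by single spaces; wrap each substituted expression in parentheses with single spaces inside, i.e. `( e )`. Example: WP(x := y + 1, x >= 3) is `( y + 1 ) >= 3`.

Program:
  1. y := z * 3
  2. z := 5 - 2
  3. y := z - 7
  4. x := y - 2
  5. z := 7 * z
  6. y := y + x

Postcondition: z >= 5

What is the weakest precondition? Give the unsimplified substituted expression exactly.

Answer: ( 7 * ( 5 - 2 ) ) >= 5

Derivation:
post: z >= 5
stmt 6: y := y + x  -- replace 0 occurrence(s) of y with (y + x)
  => z >= 5
stmt 5: z := 7 * z  -- replace 1 occurrence(s) of z with (7 * z)
  => ( 7 * z ) >= 5
stmt 4: x := y - 2  -- replace 0 occurrence(s) of x with (y - 2)
  => ( 7 * z ) >= 5
stmt 3: y := z - 7  -- replace 0 occurrence(s) of y with (z - 7)
  => ( 7 * z ) >= 5
stmt 2: z := 5 - 2  -- replace 1 occurrence(s) of z with (5 - 2)
  => ( 7 * ( 5 - 2 ) ) >= 5
stmt 1: y := z * 3  -- replace 0 occurrence(s) of y with (z * 3)
  => ( 7 * ( 5 - 2 ) ) >= 5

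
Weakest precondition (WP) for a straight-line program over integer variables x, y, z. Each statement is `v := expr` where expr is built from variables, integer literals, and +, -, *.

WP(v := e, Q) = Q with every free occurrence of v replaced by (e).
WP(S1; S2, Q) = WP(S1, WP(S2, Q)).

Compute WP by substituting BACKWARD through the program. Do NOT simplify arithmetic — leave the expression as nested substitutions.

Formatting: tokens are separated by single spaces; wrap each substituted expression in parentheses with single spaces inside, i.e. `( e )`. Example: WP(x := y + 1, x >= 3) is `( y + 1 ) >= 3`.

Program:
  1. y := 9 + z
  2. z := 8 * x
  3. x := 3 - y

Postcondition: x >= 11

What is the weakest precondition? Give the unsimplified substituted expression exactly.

post: x >= 11
stmt 3: x := 3 - y  -- replace 1 occurrence(s) of x with (3 - y)
  => ( 3 - y ) >= 11
stmt 2: z := 8 * x  -- replace 0 occurrence(s) of z with (8 * x)
  => ( 3 - y ) >= 11
stmt 1: y := 9 + z  -- replace 1 occurrence(s) of y with (9 + z)
  => ( 3 - ( 9 + z ) ) >= 11

Answer: ( 3 - ( 9 + z ) ) >= 11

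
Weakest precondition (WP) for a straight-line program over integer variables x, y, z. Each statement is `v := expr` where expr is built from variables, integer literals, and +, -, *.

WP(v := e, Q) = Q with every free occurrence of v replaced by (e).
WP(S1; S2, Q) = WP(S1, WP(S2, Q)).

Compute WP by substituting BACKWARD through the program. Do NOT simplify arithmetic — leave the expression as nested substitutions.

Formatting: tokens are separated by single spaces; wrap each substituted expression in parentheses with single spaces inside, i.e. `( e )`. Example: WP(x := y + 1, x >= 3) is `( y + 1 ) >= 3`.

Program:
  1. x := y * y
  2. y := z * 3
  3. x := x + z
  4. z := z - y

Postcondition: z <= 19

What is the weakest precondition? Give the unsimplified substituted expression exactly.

Answer: ( z - ( z * 3 ) ) <= 19

Derivation:
post: z <= 19
stmt 4: z := z - y  -- replace 1 occurrence(s) of z with (z - y)
  => ( z - y ) <= 19
stmt 3: x := x + z  -- replace 0 occurrence(s) of x with (x + z)
  => ( z - y ) <= 19
stmt 2: y := z * 3  -- replace 1 occurrence(s) of y with (z * 3)
  => ( z - ( z * 3 ) ) <= 19
stmt 1: x := y * y  -- replace 0 occurrence(s) of x with (y * y)
  => ( z - ( z * 3 ) ) <= 19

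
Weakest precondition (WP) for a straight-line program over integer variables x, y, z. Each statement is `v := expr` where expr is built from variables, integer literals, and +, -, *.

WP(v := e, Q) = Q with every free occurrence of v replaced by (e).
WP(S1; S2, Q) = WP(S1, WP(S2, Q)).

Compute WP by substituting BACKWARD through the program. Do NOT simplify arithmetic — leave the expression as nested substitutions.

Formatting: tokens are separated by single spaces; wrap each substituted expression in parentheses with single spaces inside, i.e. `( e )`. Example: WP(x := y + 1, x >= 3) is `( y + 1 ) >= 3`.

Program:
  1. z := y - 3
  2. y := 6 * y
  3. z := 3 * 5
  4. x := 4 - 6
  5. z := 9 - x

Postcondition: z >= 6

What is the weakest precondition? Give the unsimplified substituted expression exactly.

Answer: ( 9 - ( 4 - 6 ) ) >= 6

Derivation:
post: z >= 6
stmt 5: z := 9 - x  -- replace 1 occurrence(s) of z with (9 - x)
  => ( 9 - x ) >= 6
stmt 4: x := 4 - 6  -- replace 1 occurrence(s) of x with (4 - 6)
  => ( 9 - ( 4 - 6 ) ) >= 6
stmt 3: z := 3 * 5  -- replace 0 occurrence(s) of z with (3 * 5)
  => ( 9 - ( 4 - 6 ) ) >= 6
stmt 2: y := 6 * y  -- replace 0 occurrence(s) of y with (6 * y)
  => ( 9 - ( 4 - 6 ) ) >= 6
stmt 1: z := y - 3  -- replace 0 occurrence(s) of z with (y - 3)
  => ( 9 - ( 4 - 6 ) ) >= 6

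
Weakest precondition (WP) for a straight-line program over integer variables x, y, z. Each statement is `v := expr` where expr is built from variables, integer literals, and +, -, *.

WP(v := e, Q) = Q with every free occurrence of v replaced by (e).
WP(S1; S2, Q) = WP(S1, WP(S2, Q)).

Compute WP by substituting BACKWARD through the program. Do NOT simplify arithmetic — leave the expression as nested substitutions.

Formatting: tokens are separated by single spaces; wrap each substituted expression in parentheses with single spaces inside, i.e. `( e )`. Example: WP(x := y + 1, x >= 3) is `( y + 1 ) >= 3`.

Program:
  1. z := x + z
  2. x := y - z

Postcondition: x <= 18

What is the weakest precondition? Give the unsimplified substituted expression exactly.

Answer: ( y - ( x + z ) ) <= 18

Derivation:
post: x <= 18
stmt 2: x := y - z  -- replace 1 occurrence(s) of x with (y - z)
  => ( y - z ) <= 18
stmt 1: z := x + z  -- replace 1 occurrence(s) of z with (x + z)
  => ( y - ( x + z ) ) <= 18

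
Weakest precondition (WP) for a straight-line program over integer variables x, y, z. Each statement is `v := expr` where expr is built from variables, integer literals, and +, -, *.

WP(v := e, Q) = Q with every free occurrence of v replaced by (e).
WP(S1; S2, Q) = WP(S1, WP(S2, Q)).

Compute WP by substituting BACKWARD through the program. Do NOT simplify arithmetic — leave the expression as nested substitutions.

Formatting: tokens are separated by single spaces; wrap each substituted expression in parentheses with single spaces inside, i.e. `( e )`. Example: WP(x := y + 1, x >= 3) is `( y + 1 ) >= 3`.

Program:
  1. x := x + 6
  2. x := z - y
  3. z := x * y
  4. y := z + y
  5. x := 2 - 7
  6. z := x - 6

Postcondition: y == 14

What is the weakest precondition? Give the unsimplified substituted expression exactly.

post: y == 14
stmt 6: z := x - 6  -- replace 0 occurrence(s) of z with (x - 6)
  => y == 14
stmt 5: x := 2 - 7  -- replace 0 occurrence(s) of x with (2 - 7)
  => y == 14
stmt 4: y := z + y  -- replace 1 occurrence(s) of y with (z + y)
  => ( z + y ) == 14
stmt 3: z := x * y  -- replace 1 occurrence(s) of z with (x * y)
  => ( ( x * y ) + y ) == 14
stmt 2: x := z - y  -- replace 1 occurrence(s) of x with (z - y)
  => ( ( ( z - y ) * y ) + y ) == 14
stmt 1: x := x + 6  -- replace 0 occurrence(s) of x with (x + 6)
  => ( ( ( z - y ) * y ) + y ) == 14

Answer: ( ( ( z - y ) * y ) + y ) == 14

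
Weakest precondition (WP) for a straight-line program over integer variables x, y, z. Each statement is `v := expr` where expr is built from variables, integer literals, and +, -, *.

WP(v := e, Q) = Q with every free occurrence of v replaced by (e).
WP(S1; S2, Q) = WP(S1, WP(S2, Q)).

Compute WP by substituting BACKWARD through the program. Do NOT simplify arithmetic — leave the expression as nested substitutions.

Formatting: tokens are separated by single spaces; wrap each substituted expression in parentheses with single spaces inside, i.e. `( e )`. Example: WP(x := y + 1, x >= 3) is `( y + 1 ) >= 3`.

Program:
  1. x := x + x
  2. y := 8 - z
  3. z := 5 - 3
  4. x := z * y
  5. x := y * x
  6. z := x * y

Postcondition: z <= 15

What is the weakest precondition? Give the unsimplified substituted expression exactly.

post: z <= 15
stmt 6: z := x * y  -- replace 1 occurrence(s) of z with (x * y)
  => ( x * y ) <= 15
stmt 5: x := y * x  -- replace 1 occurrence(s) of x with (y * x)
  => ( ( y * x ) * y ) <= 15
stmt 4: x := z * y  -- replace 1 occurrence(s) of x with (z * y)
  => ( ( y * ( z * y ) ) * y ) <= 15
stmt 3: z := 5 - 3  -- replace 1 occurrence(s) of z with (5 - 3)
  => ( ( y * ( ( 5 - 3 ) * y ) ) * y ) <= 15
stmt 2: y := 8 - z  -- replace 3 occurrence(s) of y with (8 - z)
  => ( ( ( 8 - z ) * ( ( 5 - 3 ) * ( 8 - z ) ) ) * ( 8 - z ) ) <= 15
stmt 1: x := x + x  -- replace 0 occurrence(s) of x with (x + x)
  => ( ( ( 8 - z ) * ( ( 5 - 3 ) * ( 8 - z ) ) ) * ( 8 - z ) ) <= 15

Answer: ( ( ( 8 - z ) * ( ( 5 - 3 ) * ( 8 - z ) ) ) * ( 8 - z ) ) <= 15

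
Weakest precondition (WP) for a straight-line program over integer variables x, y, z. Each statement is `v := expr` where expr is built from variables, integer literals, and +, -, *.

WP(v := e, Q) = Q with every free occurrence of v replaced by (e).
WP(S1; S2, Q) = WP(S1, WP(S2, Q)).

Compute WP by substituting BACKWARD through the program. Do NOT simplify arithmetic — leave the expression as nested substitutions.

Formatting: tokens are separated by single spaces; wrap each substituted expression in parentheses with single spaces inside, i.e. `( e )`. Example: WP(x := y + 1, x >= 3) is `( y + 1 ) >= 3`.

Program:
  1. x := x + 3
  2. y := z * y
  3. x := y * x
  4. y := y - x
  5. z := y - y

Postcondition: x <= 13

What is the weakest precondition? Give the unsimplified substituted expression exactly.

post: x <= 13
stmt 5: z := y - y  -- replace 0 occurrence(s) of z with (y - y)
  => x <= 13
stmt 4: y := y - x  -- replace 0 occurrence(s) of y with (y - x)
  => x <= 13
stmt 3: x := y * x  -- replace 1 occurrence(s) of x with (y * x)
  => ( y * x ) <= 13
stmt 2: y := z * y  -- replace 1 occurrence(s) of y with (z * y)
  => ( ( z * y ) * x ) <= 13
stmt 1: x := x + 3  -- replace 1 occurrence(s) of x with (x + 3)
  => ( ( z * y ) * ( x + 3 ) ) <= 13

Answer: ( ( z * y ) * ( x + 3 ) ) <= 13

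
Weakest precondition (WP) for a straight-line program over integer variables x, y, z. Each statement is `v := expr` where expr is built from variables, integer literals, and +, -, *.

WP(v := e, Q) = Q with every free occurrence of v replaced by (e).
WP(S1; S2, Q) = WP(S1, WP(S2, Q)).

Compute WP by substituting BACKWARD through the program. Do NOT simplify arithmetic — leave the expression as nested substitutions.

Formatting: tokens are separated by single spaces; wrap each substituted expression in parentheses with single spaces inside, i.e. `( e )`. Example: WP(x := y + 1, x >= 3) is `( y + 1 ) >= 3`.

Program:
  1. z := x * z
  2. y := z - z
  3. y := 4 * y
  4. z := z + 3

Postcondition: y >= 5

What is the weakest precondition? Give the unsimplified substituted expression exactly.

post: y >= 5
stmt 4: z := z + 3  -- replace 0 occurrence(s) of z with (z + 3)
  => y >= 5
stmt 3: y := 4 * y  -- replace 1 occurrence(s) of y with (4 * y)
  => ( 4 * y ) >= 5
stmt 2: y := z - z  -- replace 1 occurrence(s) of y with (z - z)
  => ( 4 * ( z - z ) ) >= 5
stmt 1: z := x * z  -- replace 2 occurrence(s) of z with (x * z)
  => ( 4 * ( ( x * z ) - ( x * z ) ) ) >= 5

Answer: ( 4 * ( ( x * z ) - ( x * z ) ) ) >= 5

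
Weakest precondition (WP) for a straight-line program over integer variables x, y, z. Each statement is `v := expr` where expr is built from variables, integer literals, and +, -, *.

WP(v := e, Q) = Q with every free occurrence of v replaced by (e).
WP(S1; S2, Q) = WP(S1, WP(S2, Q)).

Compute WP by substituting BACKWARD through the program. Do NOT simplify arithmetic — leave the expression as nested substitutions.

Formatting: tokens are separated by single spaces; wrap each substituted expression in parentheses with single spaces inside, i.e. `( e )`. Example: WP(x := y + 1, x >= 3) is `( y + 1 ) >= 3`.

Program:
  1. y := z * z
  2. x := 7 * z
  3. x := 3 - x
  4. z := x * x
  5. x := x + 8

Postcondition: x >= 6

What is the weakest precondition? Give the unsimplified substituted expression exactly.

post: x >= 6
stmt 5: x := x + 8  -- replace 1 occurrence(s) of x with (x + 8)
  => ( x + 8 ) >= 6
stmt 4: z := x * x  -- replace 0 occurrence(s) of z with (x * x)
  => ( x + 8 ) >= 6
stmt 3: x := 3 - x  -- replace 1 occurrence(s) of x with (3 - x)
  => ( ( 3 - x ) + 8 ) >= 6
stmt 2: x := 7 * z  -- replace 1 occurrence(s) of x with (7 * z)
  => ( ( 3 - ( 7 * z ) ) + 8 ) >= 6
stmt 1: y := z * z  -- replace 0 occurrence(s) of y with (z * z)
  => ( ( 3 - ( 7 * z ) ) + 8 ) >= 6

Answer: ( ( 3 - ( 7 * z ) ) + 8 ) >= 6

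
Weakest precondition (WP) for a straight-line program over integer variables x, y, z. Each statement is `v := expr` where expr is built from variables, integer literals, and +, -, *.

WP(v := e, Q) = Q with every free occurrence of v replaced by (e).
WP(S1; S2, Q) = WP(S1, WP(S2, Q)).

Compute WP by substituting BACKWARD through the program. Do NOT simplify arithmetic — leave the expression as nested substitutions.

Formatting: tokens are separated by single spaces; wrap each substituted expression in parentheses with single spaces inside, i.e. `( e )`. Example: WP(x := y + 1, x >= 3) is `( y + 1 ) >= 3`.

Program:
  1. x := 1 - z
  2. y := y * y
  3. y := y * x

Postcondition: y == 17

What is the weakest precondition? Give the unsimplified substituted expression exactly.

Answer: ( ( y * y ) * ( 1 - z ) ) == 17

Derivation:
post: y == 17
stmt 3: y := y * x  -- replace 1 occurrence(s) of y with (y * x)
  => ( y * x ) == 17
stmt 2: y := y * y  -- replace 1 occurrence(s) of y with (y * y)
  => ( ( y * y ) * x ) == 17
stmt 1: x := 1 - z  -- replace 1 occurrence(s) of x with (1 - z)
  => ( ( y * y ) * ( 1 - z ) ) == 17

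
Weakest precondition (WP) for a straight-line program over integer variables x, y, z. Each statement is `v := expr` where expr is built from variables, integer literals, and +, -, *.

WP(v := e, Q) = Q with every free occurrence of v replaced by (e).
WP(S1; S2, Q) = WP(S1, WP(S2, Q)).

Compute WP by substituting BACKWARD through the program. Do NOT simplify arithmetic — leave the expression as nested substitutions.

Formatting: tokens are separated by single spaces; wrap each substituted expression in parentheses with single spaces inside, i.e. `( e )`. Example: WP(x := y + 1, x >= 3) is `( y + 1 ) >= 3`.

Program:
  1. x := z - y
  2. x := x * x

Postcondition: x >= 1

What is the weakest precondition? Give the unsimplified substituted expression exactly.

Answer: ( ( z - y ) * ( z - y ) ) >= 1

Derivation:
post: x >= 1
stmt 2: x := x * x  -- replace 1 occurrence(s) of x with (x * x)
  => ( x * x ) >= 1
stmt 1: x := z - y  -- replace 2 occurrence(s) of x with (z - y)
  => ( ( z - y ) * ( z - y ) ) >= 1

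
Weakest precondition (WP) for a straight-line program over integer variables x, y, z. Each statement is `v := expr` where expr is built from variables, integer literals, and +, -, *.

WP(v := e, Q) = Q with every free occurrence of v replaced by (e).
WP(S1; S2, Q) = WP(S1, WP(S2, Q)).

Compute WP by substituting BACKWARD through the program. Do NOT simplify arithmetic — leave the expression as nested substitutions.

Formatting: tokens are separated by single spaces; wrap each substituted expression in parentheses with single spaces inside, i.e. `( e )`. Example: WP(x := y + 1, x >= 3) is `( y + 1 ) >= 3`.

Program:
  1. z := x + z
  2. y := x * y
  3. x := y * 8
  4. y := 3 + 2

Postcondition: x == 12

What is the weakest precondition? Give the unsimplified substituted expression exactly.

Answer: ( ( x * y ) * 8 ) == 12

Derivation:
post: x == 12
stmt 4: y := 3 + 2  -- replace 0 occurrence(s) of y with (3 + 2)
  => x == 12
stmt 3: x := y * 8  -- replace 1 occurrence(s) of x with (y * 8)
  => ( y * 8 ) == 12
stmt 2: y := x * y  -- replace 1 occurrence(s) of y with (x * y)
  => ( ( x * y ) * 8 ) == 12
stmt 1: z := x + z  -- replace 0 occurrence(s) of z with (x + z)
  => ( ( x * y ) * 8 ) == 12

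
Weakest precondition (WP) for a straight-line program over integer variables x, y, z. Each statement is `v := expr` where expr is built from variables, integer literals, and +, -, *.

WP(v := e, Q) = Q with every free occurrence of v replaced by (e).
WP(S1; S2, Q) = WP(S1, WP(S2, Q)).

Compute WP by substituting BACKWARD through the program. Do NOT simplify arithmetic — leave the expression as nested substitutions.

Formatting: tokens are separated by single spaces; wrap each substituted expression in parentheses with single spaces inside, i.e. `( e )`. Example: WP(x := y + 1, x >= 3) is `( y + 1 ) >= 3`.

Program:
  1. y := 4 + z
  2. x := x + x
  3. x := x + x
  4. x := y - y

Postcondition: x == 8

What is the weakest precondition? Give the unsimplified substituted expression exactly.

post: x == 8
stmt 4: x := y - y  -- replace 1 occurrence(s) of x with (y - y)
  => ( y - y ) == 8
stmt 3: x := x + x  -- replace 0 occurrence(s) of x with (x + x)
  => ( y - y ) == 8
stmt 2: x := x + x  -- replace 0 occurrence(s) of x with (x + x)
  => ( y - y ) == 8
stmt 1: y := 4 + z  -- replace 2 occurrence(s) of y with (4 + z)
  => ( ( 4 + z ) - ( 4 + z ) ) == 8

Answer: ( ( 4 + z ) - ( 4 + z ) ) == 8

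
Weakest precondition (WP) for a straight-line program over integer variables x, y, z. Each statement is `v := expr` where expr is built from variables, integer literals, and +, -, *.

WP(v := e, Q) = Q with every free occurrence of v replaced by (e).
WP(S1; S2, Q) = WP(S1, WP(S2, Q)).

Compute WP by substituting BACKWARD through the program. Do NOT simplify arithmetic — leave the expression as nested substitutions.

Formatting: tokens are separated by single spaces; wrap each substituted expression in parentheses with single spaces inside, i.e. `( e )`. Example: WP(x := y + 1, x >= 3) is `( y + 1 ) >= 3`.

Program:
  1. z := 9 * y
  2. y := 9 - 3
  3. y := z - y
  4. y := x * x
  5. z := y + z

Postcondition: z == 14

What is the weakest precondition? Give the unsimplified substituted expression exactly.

post: z == 14
stmt 5: z := y + z  -- replace 1 occurrence(s) of z with (y + z)
  => ( y + z ) == 14
stmt 4: y := x * x  -- replace 1 occurrence(s) of y with (x * x)
  => ( ( x * x ) + z ) == 14
stmt 3: y := z - y  -- replace 0 occurrence(s) of y with (z - y)
  => ( ( x * x ) + z ) == 14
stmt 2: y := 9 - 3  -- replace 0 occurrence(s) of y with (9 - 3)
  => ( ( x * x ) + z ) == 14
stmt 1: z := 9 * y  -- replace 1 occurrence(s) of z with (9 * y)
  => ( ( x * x ) + ( 9 * y ) ) == 14

Answer: ( ( x * x ) + ( 9 * y ) ) == 14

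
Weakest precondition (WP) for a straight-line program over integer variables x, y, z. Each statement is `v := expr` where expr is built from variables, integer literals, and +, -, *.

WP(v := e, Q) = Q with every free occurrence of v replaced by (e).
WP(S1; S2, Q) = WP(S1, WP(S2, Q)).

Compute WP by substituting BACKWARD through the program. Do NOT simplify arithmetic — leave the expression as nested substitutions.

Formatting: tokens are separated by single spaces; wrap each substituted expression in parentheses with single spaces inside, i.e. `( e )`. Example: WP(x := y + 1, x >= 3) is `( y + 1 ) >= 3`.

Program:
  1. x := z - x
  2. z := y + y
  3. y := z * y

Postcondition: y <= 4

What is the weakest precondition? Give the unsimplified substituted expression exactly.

Answer: ( ( y + y ) * y ) <= 4

Derivation:
post: y <= 4
stmt 3: y := z * y  -- replace 1 occurrence(s) of y with (z * y)
  => ( z * y ) <= 4
stmt 2: z := y + y  -- replace 1 occurrence(s) of z with (y + y)
  => ( ( y + y ) * y ) <= 4
stmt 1: x := z - x  -- replace 0 occurrence(s) of x with (z - x)
  => ( ( y + y ) * y ) <= 4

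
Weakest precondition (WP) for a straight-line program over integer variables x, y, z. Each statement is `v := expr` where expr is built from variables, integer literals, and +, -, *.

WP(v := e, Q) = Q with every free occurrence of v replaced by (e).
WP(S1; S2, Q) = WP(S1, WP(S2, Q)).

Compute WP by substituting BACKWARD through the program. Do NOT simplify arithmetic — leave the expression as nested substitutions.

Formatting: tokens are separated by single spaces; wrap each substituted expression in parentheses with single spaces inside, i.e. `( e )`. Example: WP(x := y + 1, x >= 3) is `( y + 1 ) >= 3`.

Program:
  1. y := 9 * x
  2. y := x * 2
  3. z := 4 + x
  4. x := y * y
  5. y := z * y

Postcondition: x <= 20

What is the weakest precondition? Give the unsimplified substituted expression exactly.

post: x <= 20
stmt 5: y := z * y  -- replace 0 occurrence(s) of y with (z * y)
  => x <= 20
stmt 4: x := y * y  -- replace 1 occurrence(s) of x with (y * y)
  => ( y * y ) <= 20
stmt 3: z := 4 + x  -- replace 0 occurrence(s) of z with (4 + x)
  => ( y * y ) <= 20
stmt 2: y := x * 2  -- replace 2 occurrence(s) of y with (x * 2)
  => ( ( x * 2 ) * ( x * 2 ) ) <= 20
stmt 1: y := 9 * x  -- replace 0 occurrence(s) of y with (9 * x)
  => ( ( x * 2 ) * ( x * 2 ) ) <= 20

Answer: ( ( x * 2 ) * ( x * 2 ) ) <= 20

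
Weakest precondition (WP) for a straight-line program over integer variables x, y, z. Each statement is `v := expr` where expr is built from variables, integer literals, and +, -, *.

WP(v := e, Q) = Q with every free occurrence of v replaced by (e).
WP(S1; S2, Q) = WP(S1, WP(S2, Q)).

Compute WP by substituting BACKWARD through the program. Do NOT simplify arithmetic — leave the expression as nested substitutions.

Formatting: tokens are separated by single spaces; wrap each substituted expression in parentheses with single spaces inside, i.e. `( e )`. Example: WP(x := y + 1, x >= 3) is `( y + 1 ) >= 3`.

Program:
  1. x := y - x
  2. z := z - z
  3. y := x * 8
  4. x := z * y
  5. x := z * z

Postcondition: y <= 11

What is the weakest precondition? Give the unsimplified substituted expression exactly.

Answer: ( ( y - x ) * 8 ) <= 11

Derivation:
post: y <= 11
stmt 5: x := z * z  -- replace 0 occurrence(s) of x with (z * z)
  => y <= 11
stmt 4: x := z * y  -- replace 0 occurrence(s) of x with (z * y)
  => y <= 11
stmt 3: y := x * 8  -- replace 1 occurrence(s) of y with (x * 8)
  => ( x * 8 ) <= 11
stmt 2: z := z - z  -- replace 0 occurrence(s) of z with (z - z)
  => ( x * 8 ) <= 11
stmt 1: x := y - x  -- replace 1 occurrence(s) of x with (y - x)
  => ( ( y - x ) * 8 ) <= 11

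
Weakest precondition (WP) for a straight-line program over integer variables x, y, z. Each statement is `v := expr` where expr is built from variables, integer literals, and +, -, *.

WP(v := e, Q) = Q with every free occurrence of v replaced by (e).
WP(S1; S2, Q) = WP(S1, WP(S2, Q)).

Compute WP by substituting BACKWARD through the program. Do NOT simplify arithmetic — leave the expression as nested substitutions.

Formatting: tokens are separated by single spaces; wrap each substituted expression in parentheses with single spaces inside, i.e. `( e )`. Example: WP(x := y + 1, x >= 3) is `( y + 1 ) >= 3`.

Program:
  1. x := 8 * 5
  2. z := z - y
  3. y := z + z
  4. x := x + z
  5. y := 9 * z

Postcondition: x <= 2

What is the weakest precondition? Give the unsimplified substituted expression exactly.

Answer: ( ( 8 * 5 ) + ( z - y ) ) <= 2

Derivation:
post: x <= 2
stmt 5: y := 9 * z  -- replace 0 occurrence(s) of y with (9 * z)
  => x <= 2
stmt 4: x := x + z  -- replace 1 occurrence(s) of x with (x + z)
  => ( x + z ) <= 2
stmt 3: y := z + z  -- replace 0 occurrence(s) of y with (z + z)
  => ( x + z ) <= 2
stmt 2: z := z - y  -- replace 1 occurrence(s) of z with (z - y)
  => ( x + ( z - y ) ) <= 2
stmt 1: x := 8 * 5  -- replace 1 occurrence(s) of x with (8 * 5)
  => ( ( 8 * 5 ) + ( z - y ) ) <= 2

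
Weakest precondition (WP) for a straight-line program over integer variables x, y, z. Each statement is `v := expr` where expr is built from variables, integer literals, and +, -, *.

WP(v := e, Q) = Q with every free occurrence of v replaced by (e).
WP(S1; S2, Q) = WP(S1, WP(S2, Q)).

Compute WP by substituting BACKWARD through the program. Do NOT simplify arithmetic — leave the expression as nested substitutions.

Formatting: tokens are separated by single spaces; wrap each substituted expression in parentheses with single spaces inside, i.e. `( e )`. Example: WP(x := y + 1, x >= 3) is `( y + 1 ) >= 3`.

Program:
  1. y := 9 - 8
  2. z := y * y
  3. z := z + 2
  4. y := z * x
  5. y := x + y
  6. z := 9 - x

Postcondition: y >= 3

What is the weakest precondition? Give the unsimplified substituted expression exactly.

Answer: ( x + ( ( ( ( 9 - 8 ) * ( 9 - 8 ) ) + 2 ) * x ) ) >= 3

Derivation:
post: y >= 3
stmt 6: z := 9 - x  -- replace 0 occurrence(s) of z with (9 - x)
  => y >= 3
stmt 5: y := x + y  -- replace 1 occurrence(s) of y with (x + y)
  => ( x + y ) >= 3
stmt 4: y := z * x  -- replace 1 occurrence(s) of y with (z * x)
  => ( x + ( z * x ) ) >= 3
stmt 3: z := z + 2  -- replace 1 occurrence(s) of z with (z + 2)
  => ( x + ( ( z + 2 ) * x ) ) >= 3
stmt 2: z := y * y  -- replace 1 occurrence(s) of z with (y * y)
  => ( x + ( ( ( y * y ) + 2 ) * x ) ) >= 3
stmt 1: y := 9 - 8  -- replace 2 occurrence(s) of y with (9 - 8)
  => ( x + ( ( ( ( 9 - 8 ) * ( 9 - 8 ) ) + 2 ) * x ) ) >= 3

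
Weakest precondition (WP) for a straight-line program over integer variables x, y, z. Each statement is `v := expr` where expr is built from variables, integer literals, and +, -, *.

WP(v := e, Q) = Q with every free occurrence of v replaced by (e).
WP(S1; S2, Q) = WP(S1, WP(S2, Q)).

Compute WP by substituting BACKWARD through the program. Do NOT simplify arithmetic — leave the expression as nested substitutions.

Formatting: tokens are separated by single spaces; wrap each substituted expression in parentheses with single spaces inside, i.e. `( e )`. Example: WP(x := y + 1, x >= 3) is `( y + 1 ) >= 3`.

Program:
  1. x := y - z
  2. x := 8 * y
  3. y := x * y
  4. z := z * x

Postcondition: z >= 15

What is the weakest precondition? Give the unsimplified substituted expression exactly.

post: z >= 15
stmt 4: z := z * x  -- replace 1 occurrence(s) of z with (z * x)
  => ( z * x ) >= 15
stmt 3: y := x * y  -- replace 0 occurrence(s) of y with (x * y)
  => ( z * x ) >= 15
stmt 2: x := 8 * y  -- replace 1 occurrence(s) of x with (8 * y)
  => ( z * ( 8 * y ) ) >= 15
stmt 1: x := y - z  -- replace 0 occurrence(s) of x with (y - z)
  => ( z * ( 8 * y ) ) >= 15

Answer: ( z * ( 8 * y ) ) >= 15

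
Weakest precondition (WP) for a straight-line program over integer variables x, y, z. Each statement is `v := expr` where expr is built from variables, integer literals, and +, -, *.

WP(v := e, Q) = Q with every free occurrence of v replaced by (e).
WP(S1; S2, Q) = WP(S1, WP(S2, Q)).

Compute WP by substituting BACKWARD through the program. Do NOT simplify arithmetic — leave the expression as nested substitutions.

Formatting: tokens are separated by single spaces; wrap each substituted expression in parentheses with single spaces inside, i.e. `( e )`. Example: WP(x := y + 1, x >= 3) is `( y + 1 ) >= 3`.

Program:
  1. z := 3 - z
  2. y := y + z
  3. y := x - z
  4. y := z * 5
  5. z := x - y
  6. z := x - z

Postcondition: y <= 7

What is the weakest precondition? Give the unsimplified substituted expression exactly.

post: y <= 7
stmt 6: z := x - z  -- replace 0 occurrence(s) of z with (x - z)
  => y <= 7
stmt 5: z := x - y  -- replace 0 occurrence(s) of z with (x - y)
  => y <= 7
stmt 4: y := z * 5  -- replace 1 occurrence(s) of y with (z * 5)
  => ( z * 5 ) <= 7
stmt 3: y := x - z  -- replace 0 occurrence(s) of y with (x - z)
  => ( z * 5 ) <= 7
stmt 2: y := y + z  -- replace 0 occurrence(s) of y with (y + z)
  => ( z * 5 ) <= 7
stmt 1: z := 3 - z  -- replace 1 occurrence(s) of z with (3 - z)
  => ( ( 3 - z ) * 5 ) <= 7

Answer: ( ( 3 - z ) * 5 ) <= 7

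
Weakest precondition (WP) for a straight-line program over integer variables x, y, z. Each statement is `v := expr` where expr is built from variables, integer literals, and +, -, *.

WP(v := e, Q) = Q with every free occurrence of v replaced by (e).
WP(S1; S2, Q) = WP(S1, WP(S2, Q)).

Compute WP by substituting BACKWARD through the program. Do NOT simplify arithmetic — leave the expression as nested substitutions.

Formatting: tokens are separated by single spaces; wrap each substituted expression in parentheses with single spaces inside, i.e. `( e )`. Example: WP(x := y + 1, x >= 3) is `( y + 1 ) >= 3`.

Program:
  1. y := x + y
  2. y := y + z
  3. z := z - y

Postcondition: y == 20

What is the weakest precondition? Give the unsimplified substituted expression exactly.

post: y == 20
stmt 3: z := z - y  -- replace 0 occurrence(s) of z with (z - y)
  => y == 20
stmt 2: y := y + z  -- replace 1 occurrence(s) of y with (y + z)
  => ( y + z ) == 20
stmt 1: y := x + y  -- replace 1 occurrence(s) of y with (x + y)
  => ( ( x + y ) + z ) == 20

Answer: ( ( x + y ) + z ) == 20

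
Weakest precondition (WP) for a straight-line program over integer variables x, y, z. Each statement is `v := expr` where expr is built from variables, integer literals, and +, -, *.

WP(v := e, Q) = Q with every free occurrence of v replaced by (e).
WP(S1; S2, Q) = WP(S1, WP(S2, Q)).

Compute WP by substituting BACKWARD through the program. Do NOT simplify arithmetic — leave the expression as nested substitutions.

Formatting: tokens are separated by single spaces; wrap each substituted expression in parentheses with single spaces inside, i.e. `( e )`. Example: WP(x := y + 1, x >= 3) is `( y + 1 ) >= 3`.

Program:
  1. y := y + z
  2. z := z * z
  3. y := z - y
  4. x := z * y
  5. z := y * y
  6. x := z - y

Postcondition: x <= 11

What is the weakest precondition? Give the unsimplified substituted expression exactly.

Answer: ( ( ( ( z * z ) - ( y + z ) ) * ( ( z * z ) - ( y + z ) ) ) - ( ( z * z ) - ( y + z ) ) ) <= 11

Derivation:
post: x <= 11
stmt 6: x := z - y  -- replace 1 occurrence(s) of x with (z - y)
  => ( z - y ) <= 11
stmt 5: z := y * y  -- replace 1 occurrence(s) of z with (y * y)
  => ( ( y * y ) - y ) <= 11
stmt 4: x := z * y  -- replace 0 occurrence(s) of x with (z * y)
  => ( ( y * y ) - y ) <= 11
stmt 3: y := z - y  -- replace 3 occurrence(s) of y with (z - y)
  => ( ( ( z - y ) * ( z - y ) ) - ( z - y ) ) <= 11
stmt 2: z := z * z  -- replace 3 occurrence(s) of z with (z * z)
  => ( ( ( ( z * z ) - y ) * ( ( z * z ) - y ) ) - ( ( z * z ) - y ) ) <= 11
stmt 1: y := y + z  -- replace 3 occurrence(s) of y with (y + z)
  => ( ( ( ( z * z ) - ( y + z ) ) * ( ( z * z ) - ( y + z ) ) ) - ( ( z * z ) - ( y + z ) ) ) <= 11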